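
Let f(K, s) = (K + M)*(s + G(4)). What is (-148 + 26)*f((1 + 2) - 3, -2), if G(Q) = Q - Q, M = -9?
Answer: -2196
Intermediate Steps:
G(Q) = 0
f(K, s) = s*(-9 + K) (f(K, s) = (K - 9)*(s + 0) = (-9 + K)*s = s*(-9 + K))
(-148 + 26)*f((1 + 2) - 3, -2) = (-148 + 26)*(-2*(-9 + ((1 + 2) - 3))) = -(-244)*(-9 + (3 - 3)) = -(-244)*(-9 + 0) = -(-244)*(-9) = -122*18 = -2196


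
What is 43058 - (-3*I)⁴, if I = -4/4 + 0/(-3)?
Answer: 42977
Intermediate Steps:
I = -1 (I = -4*¼ + 0*(-⅓) = -1 + 0 = -1)
43058 - (-3*I)⁴ = 43058 - (-3*(-1))⁴ = 43058 - 1*3⁴ = 43058 - 1*81 = 43058 - 81 = 42977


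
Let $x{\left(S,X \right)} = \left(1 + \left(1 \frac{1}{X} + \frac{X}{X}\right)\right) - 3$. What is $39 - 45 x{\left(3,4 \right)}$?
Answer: $\frac{291}{4} \approx 72.75$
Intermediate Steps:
$x{\left(S,X \right)} = -1 + \frac{1}{X}$ ($x{\left(S,X \right)} = \left(1 + \left(\frac{1}{X} + 1\right)\right) - 3 = \left(1 + \left(1 + \frac{1}{X}\right)\right) - 3 = \left(2 + \frac{1}{X}\right) - 3 = -1 + \frac{1}{X}$)
$39 - 45 x{\left(3,4 \right)} = 39 - 45 \frac{1 - 4}{4} = 39 - 45 \cdot \frac{1}{4} \left(-3\right) = 39 - - \frac{135}{4} = 39 + \frac{135}{4} = \frac{291}{4}$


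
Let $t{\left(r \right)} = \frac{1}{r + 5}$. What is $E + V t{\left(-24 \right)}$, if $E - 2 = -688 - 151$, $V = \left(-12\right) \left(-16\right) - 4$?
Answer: $- \frac{16091}{19} \approx -846.89$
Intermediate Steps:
$t{\left(r \right)} = \frac{1}{5 + r}$
$V = 188$ ($V = 192 - 4 = 188$)
$E = -837$ ($E = 2 - 839 = -837$)
$E + V t{\left(-24 \right)} = -837 + \frac{188}{5 - 24} = -837 + \frac{188}{-19} = -837 + 188 \left(- \frac{1}{19}\right) = -837 - \frac{188}{19} = - \frac{16091}{19}$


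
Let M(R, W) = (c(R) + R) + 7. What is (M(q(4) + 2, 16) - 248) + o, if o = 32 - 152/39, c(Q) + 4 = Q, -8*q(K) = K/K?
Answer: -33251/156 ≈ -213.15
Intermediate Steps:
q(K) = -1/8 (q(K) = -K/(8*K) = -1/8*1 = -1/8)
c(Q) = -4 + Q
M(R, W) = 3 + 2*R (M(R, W) = ((-4 + R) + R) + 7 = (-4 + 2*R) + 7 = 3 + 2*R)
o = 1096/39 (o = 32 - 152*1/39 = 32 - 152/39 = 1096/39 ≈ 28.103)
(M(q(4) + 2, 16) - 248) + o = ((3 + 2*(-1/8 + 2)) - 248) + 1096/39 = ((3 + 2*(15/8)) - 248) + 1096/39 = ((3 + 15/4) - 248) + 1096/39 = (27/4 - 248) + 1096/39 = -965/4 + 1096/39 = -33251/156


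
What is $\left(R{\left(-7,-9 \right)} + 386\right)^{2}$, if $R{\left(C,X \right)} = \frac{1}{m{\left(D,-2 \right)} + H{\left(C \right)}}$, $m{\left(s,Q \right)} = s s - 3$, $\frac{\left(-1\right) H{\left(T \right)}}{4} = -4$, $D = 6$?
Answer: $\frac{357777225}{2401} \approx 1.4901 \cdot 10^{5}$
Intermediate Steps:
$H{\left(T \right)} = 16$ ($H{\left(T \right)} = \left(-4\right) \left(-4\right) = 16$)
$m{\left(s,Q \right)} = -3 + s^{2}$ ($m{\left(s,Q \right)} = s^{2} - 3 = -3 + s^{2}$)
$R{\left(C,X \right)} = \frac{1}{49}$ ($R{\left(C,X \right)} = \frac{1}{\left(-3 + 6^{2}\right) + 16} = \frac{1}{\left(-3 + 36\right) + 16} = \frac{1}{33 + 16} = \frac{1}{49}$)
$\left(R{\left(-7,-9 \right)} + 386\right)^{2} = \left(\frac{1}{49} + 386\right)^{2} = \left(\frac{18915}{49}\right)^{2} = \frac{357777225}{2401}$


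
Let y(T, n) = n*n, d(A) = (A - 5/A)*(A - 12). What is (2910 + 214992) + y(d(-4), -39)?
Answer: 219423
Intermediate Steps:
d(A) = (-12 + A)*(A - 5/A) (d(A) = (A - 5/A)*(-12 + A) = (-12 + A)*(A - 5/A))
y(T, n) = n²
(2910 + 214992) + y(d(-4), -39) = (2910 + 214992) + (-39)² = 217902 + 1521 = 219423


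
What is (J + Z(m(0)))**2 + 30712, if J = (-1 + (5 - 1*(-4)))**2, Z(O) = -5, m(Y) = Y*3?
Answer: 34193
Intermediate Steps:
m(Y) = 3*Y
J = 64 (J = (-1 + (5 + 4))**2 = (-1 + 9)**2 = 8**2 = 64)
(J + Z(m(0)))**2 + 30712 = (64 - 5)**2 + 30712 = 59**2 + 30712 = 3481 + 30712 = 34193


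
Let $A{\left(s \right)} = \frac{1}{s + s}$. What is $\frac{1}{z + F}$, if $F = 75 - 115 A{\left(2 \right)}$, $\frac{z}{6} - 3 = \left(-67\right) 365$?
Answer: $- \frac{4}{586663} \approx -6.8182 \cdot 10^{-6}$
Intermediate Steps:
$A{\left(s \right)} = \frac{1}{2 s}$
$z = -146712$ ($z = 18 + 6 \left(\left(-67\right) 365\right) = 18 + 6 \left(-24455\right) = 18 - 146730 = -146712$)
$F = \frac{185}{4}$ ($F = 75 - 115 \frac{1}{2 \cdot 2} = 75 - 115 \cdot \frac{1}{2} \cdot \frac{1}{2} = 75 - \frac{115}{4} = \frac{185}{4} \approx 46.25$)
$\frac{1}{z + F} = \frac{1}{-146712 + \frac{185}{4}} = \frac{1}{- \frac{586663}{4}} = - \frac{4}{586663}$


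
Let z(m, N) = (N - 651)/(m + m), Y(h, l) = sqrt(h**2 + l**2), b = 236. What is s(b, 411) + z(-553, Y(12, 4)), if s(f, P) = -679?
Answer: -107189/158 - 2*sqrt(10)/553 ≈ -678.42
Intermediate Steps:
z(m, N) = (-651 + N)/(2*m) (z(m, N) = (-651 + N)/((2*m)) = (-651 + N)*(1/(2*m)) = (-651 + N)/(2*m))
s(b, 411) + z(-553, Y(12, 4)) = -679 + (1/2)*(-651 + sqrt(12**2 + 4**2))/(-553) = -679 + (1/2)*(-1/553)*(-651 + sqrt(144 + 16)) = -679 + (1/2)*(-1/553)*(-651 + sqrt(160)) = -679 + (1/2)*(-1/553)*(-651 + 4*sqrt(10)) = -679 + (93/158 - 2*sqrt(10)/553) = -107189/158 - 2*sqrt(10)/553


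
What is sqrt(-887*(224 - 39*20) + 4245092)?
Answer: 2*sqrt(1184566) ≈ 2176.8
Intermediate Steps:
sqrt(-887*(224 - 39*20) + 4245092) = sqrt(-887*(224 - 780) + 4245092) = sqrt(-887*(-556) + 4245092) = sqrt(493172 + 4245092) = sqrt(4738264) = 2*sqrt(1184566)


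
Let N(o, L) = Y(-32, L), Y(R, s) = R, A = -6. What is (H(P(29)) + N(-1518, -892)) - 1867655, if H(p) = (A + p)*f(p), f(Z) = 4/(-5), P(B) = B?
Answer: -9338527/5 ≈ -1.8677e+6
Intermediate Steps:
N(o, L) = -32
f(Z) = -⅘ (f(Z) = 4*(-⅕) = -⅘)
H(p) = 24/5 - 4*p/5 (H(p) = (-6 + p)*(-⅘) = 24/5 - 4*p/5)
(H(P(29)) + N(-1518, -892)) - 1867655 = ((24/5 - ⅘*29) - 32) - 1867655 = ((24/5 - 116/5) - 32) - 1867655 = (-92/5 - 32) - 1867655 = -252/5 - 1867655 = -9338527/5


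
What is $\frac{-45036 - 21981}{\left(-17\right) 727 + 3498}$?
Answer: $\frac{67017}{8861} \approx 7.5631$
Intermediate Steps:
$\frac{-45036 - 21981}{\left(-17\right) 727 + 3498} = - \frac{67017}{-12359 + 3498} = - \frac{67017}{-8861} = \left(-67017\right) \left(- \frac{1}{8861}\right) = \frac{67017}{8861}$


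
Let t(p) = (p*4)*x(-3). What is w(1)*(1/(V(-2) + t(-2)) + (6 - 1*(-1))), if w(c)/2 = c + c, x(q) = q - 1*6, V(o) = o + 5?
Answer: 2104/75 ≈ 28.053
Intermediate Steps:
V(o) = 5 + o
x(q) = -6 + q (x(q) = q - 6 = -6 + q)
w(c) = 4*c (w(c) = 2*(c + c) = 2*(2*c) = 4*c)
t(p) = -36*p (t(p) = (p*4)*(-6 - 3) = (4*p)*(-9) = -36*p)
w(1)*(1/(V(-2) + t(-2)) + (6 - 1*(-1))) = (4*1)*(1/((5 - 2) - 36*(-2)) + (6 - 1*(-1))) = 4*(1/(3 + 72) + (6 + 1)) = 4*(1/75 + 7) = 4*(526/75) = 2104/75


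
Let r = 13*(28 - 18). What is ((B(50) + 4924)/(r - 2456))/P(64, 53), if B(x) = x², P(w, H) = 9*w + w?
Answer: -29/5815 ≈ -0.0049871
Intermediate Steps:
r = 130 (r = 13*10 = 130)
P(w, H) = 10*w
((B(50) + 4924)/(r - 2456))/P(64, 53) = ((50² + 4924)/(130 - 2456))/((10*64)) = ((2500 + 4924)/(-2326))/640 = (7424*(-1/2326))*(1/640) = -3712/1163*1/640 = -29/5815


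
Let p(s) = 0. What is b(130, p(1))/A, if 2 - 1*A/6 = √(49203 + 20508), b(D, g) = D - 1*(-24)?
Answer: -14/19011 - 7*√69711/19011 ≈ -0.097954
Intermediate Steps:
b(D, g) = 24 + D (b(D, g) = D + 24 = 24 + D)
A = 12 - 6*√69711 (A = 12 - 6*√(49203 + 20508) = 12 - 6*√69711 ≈ -1572.2)
b(130, p(1))/A = (24 + 130)/(12 - 6*√69711) = 154/(12 - 6*√69711)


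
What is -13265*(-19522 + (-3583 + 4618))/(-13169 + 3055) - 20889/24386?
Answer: -1495097848144/61660001 ≈ -24247.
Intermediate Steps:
-13265*(-19522 + (-3583 + 4618))/(-13169 + 3055) - 20889/24386 = -13265/((-10114/(-19522 + 1035))) - 20889*1/24386 = -13265/((-10114/(-18487))) - 20889/24386 = -13265/((-10114*(-1/18487))) - 20889/24386 = -13265/10114/18487 - 20889/24386 = -13265*18487/10114 - 20889/24386 = -245230055/10114 - 20889/24386 = -1495097848144/61660001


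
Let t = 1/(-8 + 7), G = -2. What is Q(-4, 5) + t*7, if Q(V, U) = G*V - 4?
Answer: -3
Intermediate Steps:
t = -1 (t = 1/(-1) = -1)
Q(V, U) = -4 - 2*V (Q(V, U) = -2*V - 4 = -4 - 2*V)
Q(-4, 5) + t*7 = (-4 - 2*(-4)) - 1*7 = (-4 + 8) - 7 = 4 - 7 = -3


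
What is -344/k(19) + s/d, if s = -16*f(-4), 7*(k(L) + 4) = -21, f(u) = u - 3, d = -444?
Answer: 37988/777 ≈ 48.891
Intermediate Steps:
f(u) = -3 + u
k(L) = -7 (k(L) = -4 + (1/7)*(-21) = -4 - 3 = -7)
s = 112 (s = -16*(-3 - 4) = -16*(-7) = 112)
-344/k(19) + s/d = -344/(-7) + 112/(-444) = -344*(-1/7) + 112*(-1/444) = 344/7 - 28/111 = 37988/777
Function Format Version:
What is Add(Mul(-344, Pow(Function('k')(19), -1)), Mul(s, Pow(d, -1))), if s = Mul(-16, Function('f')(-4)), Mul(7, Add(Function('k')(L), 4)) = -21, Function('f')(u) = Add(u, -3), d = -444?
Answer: Rational(37988, 777) ≈ 48.891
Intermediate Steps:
Function('f')(u) = Add(-3, u)
Function('k')(L) = -7 (Function('k')(L) = Add(-4, Mul(Rational(1, 7), -21)) = Add(-4, -3) = -7)
s = 112 (s = Mul(-16, Add(-3, -4)) = Mul(-16, -7) = 112)
Add(Mul(-344, Pow(Function('k')(19), -1)), Mul(s, Pow(d, -1))) = Add(Mul(-344, Pow(-7, -1)), Mul(112, Pow(-444, -1))) = Add(Mul(-344, Rational(-1, 7)), Mul(112, Rational(-1, 444))) = Add(Rational(344, 7), Rational(-28, 111)) = Rational(37988, 777)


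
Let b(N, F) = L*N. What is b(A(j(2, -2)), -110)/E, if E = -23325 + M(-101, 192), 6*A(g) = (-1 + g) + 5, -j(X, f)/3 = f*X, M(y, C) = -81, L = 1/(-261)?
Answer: 4/9163449 ≈ 4.3652e-7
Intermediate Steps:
L = -1/261 ≈ -0.0038314
j(X, f) = -3*X*f (j(X, f) = -3*f*X = -3*X*f)
A(g) = 2/3 + g/6 (A(g) = ((-1 + g) + 5)/6 = (4 + g)/6 = 2/3 + g/6)
b(N, F) = -N/261
E = -23406 (E = -23325 - 81 = -23406)
b(A(j(2, -2)), -110)/E = -(2/3 + (-3*2*(-2))/6)/261/(-23406) = -(2/3 + (1/6)*12)/261*(-1/23406) = -(2/3 + 2)/261*(-1/23406) = -1/261*8/3*(-1/23406) = -8/783*(-1/23406) = 4/9163449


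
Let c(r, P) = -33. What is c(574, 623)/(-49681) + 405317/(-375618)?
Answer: -20124158483/18661077858 ≈ -1.0784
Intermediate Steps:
c(574, 623)/(-49681) + 405317/(-375618) = -33/(-49681) + 405317/(-375618) = -33*(-1/49681) + 405317*(-1/375618) = 33/49681 - 405317/375618 = -20124158483/18661077858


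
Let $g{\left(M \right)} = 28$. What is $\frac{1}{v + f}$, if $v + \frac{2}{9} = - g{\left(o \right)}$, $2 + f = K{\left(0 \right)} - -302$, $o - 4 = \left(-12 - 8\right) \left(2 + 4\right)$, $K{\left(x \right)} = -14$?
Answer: $\frac{9}{2320} \approx 0.0038793$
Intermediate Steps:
$o = -116$ ($o = 4 + \left(-12 - 8\right) \left(2 + 4\right) = 4 - 120 = -116$)
$f = 286$ ($f = -2 - -288 = -2 + \left(-14 + 302\right) = -2 + 288 = 286$)
$v = - \frac{254}{9}$ ($v = - \frac{2}{9} - 28 = - \frac{254}{9} \approx -28.222$)
$\frac{1}{v + f} = \frac{1}{- \frac{254}{9} + 286} = \frac{1}{\frac{2320}{9}} = \frac{9}{2320}$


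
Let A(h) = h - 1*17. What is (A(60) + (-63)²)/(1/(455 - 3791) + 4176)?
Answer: 13384032/13931135 ≈ 0.96073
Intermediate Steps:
A(h) = -17 + h (A(h) = h - 17 = -17 + h)
(A(60) + (-63)²)/(1/(455 - 3791) + 4176) = ((-17 + 60) + (-63)²)/(1/(455 - 3791) + 4176) = (43 + 3969)/(1/(-3336) + 4176) = 4012/(-1/3336 + 4176) = 4012/(13931135/3336) = 4012*(3336/13931135) = 13384032/13931135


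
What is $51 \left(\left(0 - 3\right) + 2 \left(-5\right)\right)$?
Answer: $-663$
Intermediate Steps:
$51 \left(\left(0 - 3\right) + 2 \left(-5\right)\right) = 51 \left(-3 - 10\right) = 51 \left(-13\right) = -663$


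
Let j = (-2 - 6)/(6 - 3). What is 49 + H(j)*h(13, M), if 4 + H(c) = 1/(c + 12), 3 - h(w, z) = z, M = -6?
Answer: 391/28 ≈ 13.964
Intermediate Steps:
j = -8/3 ≈ -2.6667
h(w, z) = 3 - z
H(c) = -4 + 1/(12 + c) (H(c) = -4 + 1/(c + 12) = -4 + 1/(12 + c))
49 + H(j)*h(13, M) = 49 + ((-47 - 4*(-8/3))/(12 - 8/3))*(3 - 1*(-6)) = 49 + ((-47 + 32/3)/(28/3))*(3 + 6) = 49 + ((3/28)*(-109/3))*9 = 49 - 109/28*9 = 49 - 981/28 = 391/28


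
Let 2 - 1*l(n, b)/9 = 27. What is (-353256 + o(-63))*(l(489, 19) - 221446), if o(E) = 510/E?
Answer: 1644476510366/21 ≈ 7.8308e+10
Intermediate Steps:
l(n, b) = -225 (l(n, b) = 18 - 9*27 = 18 - 243 = -225)
(-353256 + o(-63))*(l(489, 19) - 221446) = (-353256 + 510/(-63))*(-225 - 221446) = (-353256 + 510*(-1/63))*(-221671) = (-353256 - 170/21)*(-221671) = -7418546/21*(-221671) = 1644476510366/21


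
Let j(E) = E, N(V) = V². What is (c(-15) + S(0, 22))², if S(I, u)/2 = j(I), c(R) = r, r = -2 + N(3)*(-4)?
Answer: 1444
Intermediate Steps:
r = -38 (r = -2 + 3²*(-4) = -2 + 9*(-4) = -2 - 36 = -38)
c(R) = -38
S(I, u) = 2*I
(c(-15) + S(0, 22))² = (-38 + 2*0)² = (-38 + 0)² = (-38)² = 1444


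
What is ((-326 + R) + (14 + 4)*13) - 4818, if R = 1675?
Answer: -3235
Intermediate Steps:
((-326 + R) + (14 + 4)*13) - 4818 = ((-326 + 1675) + (14 + 4)*13) - 4818 = (1349 + 18*13) - 4818 = (1349 + 234) - 4818 = 1583 - 4818 = -3235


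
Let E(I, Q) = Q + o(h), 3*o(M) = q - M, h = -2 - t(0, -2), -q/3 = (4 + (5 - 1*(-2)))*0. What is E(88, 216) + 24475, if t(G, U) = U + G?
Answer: 24691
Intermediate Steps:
t(G, U) = G + U
q = 0 (q = -3*(4 + (5 - 1*(-2)))*0 = -3*(4 + (5 + 2))*0 = -3*(4 + 7)*0 = -33*0 = -3*0 = 0)
h = 0 (h = -2 - (0 - 2) = -2 - 1*(-2) = -2 + 2 = 0)
o(M) = -M/3 (o(M) = (0 - M)/3 = (-M)/3 = -M/3)
E(I, Q) = Q (E(I, Q) = Q - ⅓*0 = Q + 0 = Q)
E(88, 216) + 24475 = 216 + 24475 = 24691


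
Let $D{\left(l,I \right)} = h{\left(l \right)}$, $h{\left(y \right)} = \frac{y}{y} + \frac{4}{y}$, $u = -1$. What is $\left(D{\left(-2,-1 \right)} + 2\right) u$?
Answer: $-1$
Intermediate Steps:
$h{\left(y \right)} = 1 + \frac{4}{y}$
$D{\left(l,I \right)} = \frac{4 + l}{l}$
$\left(D{\left(-2,-1 \right)} + 2\right) u = \left(\frac{4 - 2}{-2} + 2\right) \left(-1\right) = \left(\left(- \frac{1}{2}\right) 2 + 2\right) \left(-1\right) = \left(-1 + 2\right) \left(-1\right) = 1 \left(-1\right) = -1$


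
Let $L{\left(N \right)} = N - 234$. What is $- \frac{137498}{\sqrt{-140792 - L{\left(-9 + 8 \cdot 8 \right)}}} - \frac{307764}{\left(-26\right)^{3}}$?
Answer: $\frac{76941}{4394} + \frac{137498 i \sqrt{140613}}{140613} \approx 17.51 + 366.68 i$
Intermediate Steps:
$L{\left(N \right)} = -234 + N$ ($L{\left(N \right)} = N - 234 = -234 + N$)
$- \frac{137498}{\sqrt{-140792 - L{\left(-9 + 8 \cdot 8 \right)}}} - \frac{307764}{\left(-26\right)^{3}} = - \frac{137498}{\sqrt{-140792 - \left(-234 + \left(-9 + 8 \cdot 8\right)\right)}} - \frac{307764}{\left(-26\right)^{3}} = - \frac{137498}{\sqrt{-140792 - \left(-234 + \left(-9 + 64\right)\right)}} - \frac{307764}{-17576} = - \frac{137498}{\sqrt{-140792 - \left(-234 + 55\right)}} - - \frac{76941}{4394} = - \frac{137498}{\sqrt{-140792 - -179}} + \frac{76941}{4394} = - \frac{137498}{\sqrt{-140792 + 179}} + \frac{76941}{4394} = - \frac{137498}{\sqrt{-140613}} + \frac{76941}{4394} = - \frac{137498}{i \sqrt{140613}} + \frac{76941}{4394} = - 137498 \left(- \frac{i \sqrt{140613}}{140613}\right) + \frac{76941}{4394} = \frac{137498 i \sqrt{140613}}{140613} + \frac{76941}{4394} = \frac{76941}{4394} + \frac{137498 i \sqrt{140613}}{140613}$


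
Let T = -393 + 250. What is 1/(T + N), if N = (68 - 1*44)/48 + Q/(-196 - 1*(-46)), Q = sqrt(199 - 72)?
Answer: -1603125/228445249 + 75*sqrt(127)/228445249 ≈ -0.0070138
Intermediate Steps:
T = -143
Q = sqrt(127) ≈ 11.269
N = 1/2 - sqrt(127)/150 (N = (68 - 1*44)/48 + sqrt(127)/(-196 - 1*(-46)) = (68 - 44)*(1/48) + sqrt(127)/(-196 + 46) = 24*(1/48) + sqrt(127)/(-150) = 1/2 + sqrt(127)*(-1/150) = 1/2 - sqrt(127)/150 ≈ 0.42487)
1/(T + N) = 1/(-143 + (1/2 - sqrt(127)/150)) = 1/(-285/2 - sqrt(127)/150)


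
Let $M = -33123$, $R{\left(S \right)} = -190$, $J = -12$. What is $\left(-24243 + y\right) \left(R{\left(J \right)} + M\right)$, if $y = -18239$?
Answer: $1415202866$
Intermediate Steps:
$\left(-24243 + y\right) \left(R{\left(J \right)} + M\right) = \left(-24243 - 18239\right) \left(-190 - 33123\right) = \left(-42482\right) \left(-33313\right) = 1415202866$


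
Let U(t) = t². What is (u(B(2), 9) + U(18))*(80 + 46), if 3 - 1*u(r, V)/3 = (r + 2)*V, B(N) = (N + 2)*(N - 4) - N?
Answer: 69174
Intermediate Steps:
B(N) = -N + (-4 + N)*(2 + N) (B(N) = (2 + N)*(-4 + N) - N = (-4 + N)*(2 + N) - N = -N + (-4 + N)*(2 + N))
u(r, V) = 9 - 3*V*(2 + r) (u(r, V) = 9 - 3*(r + 2)*V = 9 - 3*(2 + r)*V = 9 - 3*V*(2 + r))
(u(B(2), 9) + U(18))*(80 + 46) = ((9 - 6*9 - 3*9*(-8 + 2² - 3*2)) + 18²)*(80 + 46) = ((9 - 54 - 3*9*(-8 + 4 - 6)) + 324)*126 = ((9 - 54 - 3*9*(-10)) + 324)*126 = ((9 - 54 + 270) + 324)*126 = (225 + 324)*126 = 549*126 = 69174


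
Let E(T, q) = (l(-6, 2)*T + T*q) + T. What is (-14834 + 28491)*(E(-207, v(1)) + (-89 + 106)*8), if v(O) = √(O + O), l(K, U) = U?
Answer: -6623645 - 2826999*√2 ≈ -1.0622e+7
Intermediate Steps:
v(O) = √2*√O (v(O) = √(2*O) = √2*√O)
E(T, q) = 3*T + T*q (E(T, q) = (2*T + T*q) + T = 3*T + T*q)
(-14834 + 28491)*(E(-207, v(1)) + (-89 + 106)*8) = (-14834 + 28491)*(-207*(3 + √2*√1) + (-89 + 106)*8) = 13657*(-207*(3 + √2*1) + 17*8) = 13657*(-207*(3 + √2) + 136) = 13657*((-621 - 207*√2) + 136) = 13657*(-485 - 207*√2) = -6623645 - 2826999*√2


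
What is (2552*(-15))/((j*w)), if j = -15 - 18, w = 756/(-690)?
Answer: -66700/63 ≈ -1058.7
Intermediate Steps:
w = -126/115 (w = 756*(-1/690) = -126/115 ≈ -1.0957)
j = -33
(2552*(-15))/((j*w)) = (2552*(-15))/((-33*(-126/115))) = -38280/4158/115 = -38280*115/4158 = -66700/63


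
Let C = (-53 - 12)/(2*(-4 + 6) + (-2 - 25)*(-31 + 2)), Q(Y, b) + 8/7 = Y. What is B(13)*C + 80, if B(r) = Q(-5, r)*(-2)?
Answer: 435130/5509 ≈ 78.985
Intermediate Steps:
Q(Y, b) = -8/7 + Y
B(r) = 86/7 (B(r) = (-8/7 - 5)*(-2) = -43/7*(-2) = 86/7)
C = -65/787 (C = -65/(2*2 - 27*(-29)) = -65/(4 + 783) = -65/787 ≈ -0.082592)
B(13)*C + 80 = (86/7)*(-65/787) + 80 = -5590/5509 + 80 = 435130/5509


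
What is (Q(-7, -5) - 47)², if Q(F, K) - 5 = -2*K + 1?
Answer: 961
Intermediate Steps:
Q(F, K) = 6 - 2*K (Q(F, K) = 5 + (-2*K + 1) = 5 + (1 - 2*K) = 6 - 2*K)
(Q(-7, -5) - 47)² = ((6 - 2*(-5)) - 47)² = ((6 + 10) - 47)² = (16 - 47)² = (-31)² = 961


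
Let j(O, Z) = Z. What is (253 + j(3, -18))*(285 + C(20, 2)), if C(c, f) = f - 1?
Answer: 67210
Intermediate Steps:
C(c, f) = -1 + f
(253 + j(3, -18))*(285 + C(20, 2)) = (253 - 18)*(285 + (-1 + 2)) = 235*(285 + 1) = 235*286 = 67210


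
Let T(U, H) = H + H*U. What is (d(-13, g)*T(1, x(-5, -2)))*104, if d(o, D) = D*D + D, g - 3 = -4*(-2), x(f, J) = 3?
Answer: 82368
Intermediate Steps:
g = 11 (g = 3 - 4*(-2) = 3 + 8 = 11)
d(o, D) = D + D² (d(o, D) = D² + D = D + D²)
(d(-13, g)*T(1, x(-5, -2)))*104 = ((11*(1 + 11))*(3*(1 + 1)))*104 = ((11*12)*(3*2))*104 = (132*6)*104 = 792*104 = 82368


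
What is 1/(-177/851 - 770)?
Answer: -851/655447 ≈ -0.0012984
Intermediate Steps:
1/(-177/851 - 770) = 1/(-655447/851) = -851/655447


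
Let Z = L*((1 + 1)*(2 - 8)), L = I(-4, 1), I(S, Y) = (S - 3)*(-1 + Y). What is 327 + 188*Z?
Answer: 327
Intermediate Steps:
I(S, Y) = (-1 + Y)*(-3 + S) (I(S, Y) = (-3 + S)*(-1 + Y) = (-1 + Y)*(-3 + S))
L = 0 (L = 3 - 1*(-4) - 3*1 - 4*1 = 3 + 4 - 3 - 4 = 0)
Z = 0 (Z = 0*((1 + 1)*(2 - 8)) = 0*(2*(-6)) = 0*(-12) = 0)
327 + 188*Z = 327 + 188*0 = 327 + 0 = 327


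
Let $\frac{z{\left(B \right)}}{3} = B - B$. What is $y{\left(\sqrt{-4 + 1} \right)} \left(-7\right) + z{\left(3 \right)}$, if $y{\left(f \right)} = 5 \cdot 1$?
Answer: $-35$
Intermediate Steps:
$z{\left(B \right)} = 0$ ($z{\left(B \right)} = 3 \left(B - B\right) = 3 \cdot 0 = 0$)
$y{\left(f \right)} = 5$
$y{\left(\sqrt{-4 + 1} \right)} \left(-7\right) + z{\left(3 \right)} = 5 \left(-7\right) + 0 = -35 + 0 = -35$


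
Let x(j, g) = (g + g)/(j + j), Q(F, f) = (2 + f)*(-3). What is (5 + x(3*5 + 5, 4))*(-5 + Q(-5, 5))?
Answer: -676/5 ≈ -135.20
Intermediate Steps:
Q(F, f) = -6 - 3*f
x(j, g) = g/j (x(j, g) = (2*g)/((2*j)) = (2*g)*(1/(2*j)) = g/j)
(5 + x(3*5 + 5, 4))*(-5 + Q(-5, 5)) = (5 + 4/(3*5 + 5))*(-5 + (-6 - 3*5)) = (5 + 4/(15 + 5))*(-5 + (-6 - 15)) = (5 + 4/20)*(-5 - 21) = (5 + 4*(1/20))*(-26) = (5 + ⅕)*(-26) = (26/5)*(-26) = -676/5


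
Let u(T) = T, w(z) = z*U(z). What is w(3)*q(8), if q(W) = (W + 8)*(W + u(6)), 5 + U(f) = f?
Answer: -1344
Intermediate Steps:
U(f) = -5 + f
w(z) = z*(-5 + z)
q(W) = (6 + W)*(8 + W) (q(W) = (W + 8)*(W + 6) = (8 + W)*(6 + W) = (6 + W)*(8 + W))
w(3)*q(8) = (3*(-5 + 3))*(48 + 8**2 + 14*8) = (3*(-2))*(48 + 64 + 112) = -6*224 = -1344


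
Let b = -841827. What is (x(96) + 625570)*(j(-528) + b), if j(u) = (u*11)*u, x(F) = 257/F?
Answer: 44536710888223/32 ≈ 1.3918e+12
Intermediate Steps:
j(u) = 11*u² (j(u) = (11*u)*u = 11*u²)
(x(96) + 625570)*(j(-528) + b) = (257/96 + 625570)*(11*(-528)² - 841827) = (257*(1/96) + 625570)*(11*278784 - 841827) = (257/96 + 625570)*(3066624 - 841827) = (60054977/96)*2224797 = 44536710888223/32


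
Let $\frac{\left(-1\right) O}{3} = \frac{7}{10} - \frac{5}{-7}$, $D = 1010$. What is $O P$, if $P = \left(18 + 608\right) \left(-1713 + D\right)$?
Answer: $\frac{65351583}{35} \approx 1.8672 \cdot 10^{6}$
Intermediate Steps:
$P = -440078$ ($P = \left(18 + 608\right) \left(-1713 + 1010\right) = 626 \left(-703\right) = -440078$)
$O = - \frac{297}{70}$ ($O = - 3 \left(\frac{7}{10} - \frac{5}{-7}\right) = - 3 \left(7 \cdot \frac{1}{10} - - \frac{5}{7}\right) = - 3 \left(\frac{7}{10} + \frac{5}{7}\right) = \left(-3\right) \frac{99}{70} = - \frac{297}{70} \approx -4.2429$)
$O P = \left(- \frac{297}{70}\right) \left(-440078\right) = \frac{65351583}{35}$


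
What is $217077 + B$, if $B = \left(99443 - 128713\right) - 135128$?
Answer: $52679$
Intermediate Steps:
$B = -164398$ ($B = -29270 - 135128 = -164398$)
$217077 + B = 217077 - 164398 = 52679$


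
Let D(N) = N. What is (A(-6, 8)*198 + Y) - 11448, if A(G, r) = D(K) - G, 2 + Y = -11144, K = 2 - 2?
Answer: -21406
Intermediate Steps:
K = 0
Y = -11146 (Y = -2 - 11144 = -11146)
A(G, r) = -G (A(G, r) = 0 - G = -G)
(A(-6, 8)*198 + Y) - 11448 = (-1*(-6)*198 - 11146) - 11448 = (6*198 - 11146) - 11448 = (1188 - 11146) - 11448 = -9958 - 11448 = -21406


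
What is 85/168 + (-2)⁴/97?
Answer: 10933/16296 ≈ 0.67090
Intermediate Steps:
85/168 + (-2)⁴/97 = 85*(1/168) + 16*(1/97) = 85/168 + 16/97 = 10933/16296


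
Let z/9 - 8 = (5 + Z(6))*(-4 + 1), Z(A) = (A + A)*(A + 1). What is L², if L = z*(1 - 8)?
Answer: 266244489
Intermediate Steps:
Z(A) = 2*A*(1 + A) (Z(A) = (2*A)*(1 + A) = 2*A*(1 + A))
z = -2331 (z = 72 + 9*((5 + 2*6*(1 + 6))*(-4 + 1)) = 72 + 9*((5 + 2*6*7)*(-3)) = 72 + 9*((5 + 84)*(-3)) = 72 + 9*(89*(-3)) = 72 + 9*(-267) = 72 - 2403 = -2331)
L = 16317 (L = -2331*(1 - 8) = -2331*(-7) = 16317)
L² = 16317² = 266244489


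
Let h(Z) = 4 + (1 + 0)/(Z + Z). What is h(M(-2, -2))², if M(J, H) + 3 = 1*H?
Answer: 1521/100 ≈ 15.210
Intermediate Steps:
M(J, H) = -3 + H (M(J, H) = -3 + 1*H = -3 + H)
h(Z) = 4 + 1/(2*Z)
h(M(-2, -2))² = (4 + 1/(2*(-3 - 2)))² = (4 + (½)/(-5))² = (4 + (½)*(-⅕))² = (4 - ⅒)² = (39/10)² = 1521/100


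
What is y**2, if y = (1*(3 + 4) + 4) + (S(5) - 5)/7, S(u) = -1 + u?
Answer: 5776/49 ≈ 117.88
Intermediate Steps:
y = 76/7 (y = (1*(3 + 4) + 4) + ((-1 + 5) - 5)/7 = (1*7 + 4) + (4 - 5)/7 = (7 + 4) + (1/7)*(-1) = 11 - 1/7 = 76/7 ≈ 10.857)
y**2 = (76/7)**2 = 5776/49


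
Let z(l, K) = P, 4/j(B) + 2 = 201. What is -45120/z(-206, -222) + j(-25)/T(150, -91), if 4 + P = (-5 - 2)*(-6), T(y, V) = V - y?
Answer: -1081955116/911221 ≈ -1187.4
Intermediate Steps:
j(B) = 4/199 (j(B) = 4/(-2 + 201) = 4/199)
P = 38 (P = -4 + (-5 - 2)*(-6) = -4 - 7*(-6) = -4 + 42 = 38)
z(l, K) = 38
-45120/z(-206, -222) + j(-25)/T(150, -91) = -45120/38 + 4/(199*(-91 - 1*150)) = -45120*1/38 + 4/(199*(-91 - 150)) = -22560/19 + (4/199)/(-241) = -22560/19 + (4/199)*(-1/241) = -22560/19 - 4/47959 = -1081955116/911221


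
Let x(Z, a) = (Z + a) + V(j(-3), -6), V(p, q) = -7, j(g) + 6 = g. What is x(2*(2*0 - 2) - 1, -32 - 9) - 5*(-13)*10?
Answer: 597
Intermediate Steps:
j(g) = -6 + g
x(Z, a) = -7 + Z + a (x(Z, a) = (Z + a) - 7 = -7 + Z + a)
x(2*(2*0 - 2) - 1, -32 - 9) - 5*(-13)*10 = (-7 + (2*(2*0 - 2) - 1) + (-32 - 9)) - 5*(-13)*10 = (-7 + (2*(0 - 2) - 1) - 41) + 65*10 = (-7 + (2*(-2) - 1) - 41) + 650 = (-7 + (-4 - 1) - 41) + 650 = (-7 - 5 - 41) + 650 = -53 + 650 = 597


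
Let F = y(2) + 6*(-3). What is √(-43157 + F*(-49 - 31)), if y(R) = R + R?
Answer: I*√42037 ≈ 205.03*I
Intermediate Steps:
y(R) = 2*R
F = -14 (F = 2*2 + 6*(-3) = 4 - 18 = -14)
√(-43157 + F*(-49 - 31)) = √(-43157 - 14*(-49 - 31)) = √(-43157 - 14*(-80)) = √(-43157 + 1120) = √(-42037) = I*√42037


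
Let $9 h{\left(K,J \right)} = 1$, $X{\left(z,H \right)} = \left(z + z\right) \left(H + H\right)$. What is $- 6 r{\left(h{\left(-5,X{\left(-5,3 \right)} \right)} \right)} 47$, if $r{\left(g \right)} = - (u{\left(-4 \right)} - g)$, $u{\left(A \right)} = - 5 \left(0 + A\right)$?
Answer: $\frac{16826}{3} \approx 5608.7$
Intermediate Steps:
$X{\left(z,H \right)} = 4 H z$ ($X{\left(z,H \right)} = 2 z 2 H = 4 H z$)
$h{\left(K,J \right)} = \frac{1}{9}$ ($h{\left(K,J \right)} = \frac{1}{9} \cdot 1 = \frac{1}{9}$)
$u{\left(A \right)} = - 5 A$
$r{\left(g \right)} = -20 + g$ ($r{\left(g \right)} = - (\left(-5\right) \left(-4\right) - g) = - (20 - g) = -20 + g$)
$- 6 r{\left(h{\left(-5,X{\left(-5,3 \right)} \right)} \right)} 47 = - 6 \left(-20 + \frac{1}{9}\right) 47 = \left(-6\right) \left(- \frac{179}{9}\right) 47 = \frac{358}{3} \cdot 47 = \frac{16826}{3}$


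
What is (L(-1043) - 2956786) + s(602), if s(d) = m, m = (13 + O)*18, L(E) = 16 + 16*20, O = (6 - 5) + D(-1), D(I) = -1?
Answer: -2956216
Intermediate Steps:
O = 0 (O = (6 - 5) - 1 = 1 - 1 = 0)
L(E) = 336 (L(E) = 16 + 320 = 336)
m = 234 (m = (13 + 0)*18 = 13*18 = 234)
s(d) = 234
(L(-1043) - 2956786) + s(602) = (336 - 2956786) + 234 = -2956450 + 234 = -2956216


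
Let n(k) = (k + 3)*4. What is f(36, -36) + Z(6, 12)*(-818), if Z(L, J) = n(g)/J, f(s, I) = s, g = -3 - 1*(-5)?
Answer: -3982/3 ≈ -1327.3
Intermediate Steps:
g = 2 (g = -3 + 5 = 2)
n(k) = 12 + 4*k (n(k) = (3 + k)*4 = 12 + 4*k)
Z(L, J) = 20/J (Z(L, J) = (12 + 4*2)/J = (12 + 8)/J = 20/J)
f(36, -36) + Z(6, 12)*(-818) = 36 + (20/12)*(-818) = 36 + (20*(1/12))*(-818) = 36 + (5/3)*(-818) = 36 - 4090/3 = -3982/3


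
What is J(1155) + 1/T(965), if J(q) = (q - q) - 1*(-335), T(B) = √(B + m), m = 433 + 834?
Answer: 335 + √62/372 ≈ 335.02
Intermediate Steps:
m = 1267
T(B) = √(1267 + B) (T(B) = √(B + 1267) = √(1267 + B))
J(q) = 335 (J(q) = 0 + 335 = 335)
J(1155) + 1/T(965) = 335 + 1/(√(1267 + 965)) = 335 + 1/(√2232) = 335 + 1/(6*√62) = 335 + √62/372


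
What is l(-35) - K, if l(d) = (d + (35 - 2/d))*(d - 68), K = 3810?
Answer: -133556/35 ≈ -3815.9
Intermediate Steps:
l(d) = (-68 + d)*(35 + d - 2/d) (l(d) = (35 + d - 2/d)*(-68 + d) = (-68 + d)*(35 + d - 2/d))
l(-35) - K = (-2382 + (-35)² - 33*(-35) + 136/(-35)) - 1*3810 = (-2382 + 1225 + 1155 + 136*(-1/35)) - 3810 = (-2382 + 1225 + 1155 - 136/35) - 3810 = -206/35 - 3810 = -133556/35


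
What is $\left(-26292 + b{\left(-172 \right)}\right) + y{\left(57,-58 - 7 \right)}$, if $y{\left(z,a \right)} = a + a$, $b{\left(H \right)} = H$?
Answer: $-26594$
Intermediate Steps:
$y{\left(z,a \right)} = 2 a$
$\left(-26292 + b{\left(-172 \right)}\right) + y{\left(57,-58 - 7 \right)} = \left(-26292 - 172\right) + 2 \left(-58 - 7\right) = -26464 + 2 \left(-65\right) = -26464 - 130 = -26594$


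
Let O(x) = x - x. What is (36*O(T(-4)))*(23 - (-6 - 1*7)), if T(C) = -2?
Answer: 0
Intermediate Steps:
O(x) = 0
(36*O(T(-4)))*(23 - (-6 - 1*7)) = (36*0)*(23 - (-6 - 1*7)) = 0*(23 - (-6 - 7)) = 0*(23 - 1*(-13)) = 0*(23 + 13) = 0*36 = 0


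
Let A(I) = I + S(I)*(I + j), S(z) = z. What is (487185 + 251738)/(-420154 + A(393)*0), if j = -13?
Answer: -738923/420154 ≈ -1.7587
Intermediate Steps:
A(I) = I + I*(-13 + I) (A(I) = I + I*(I - 13) = I + I*(-13 + I))
(487185 + 251738)/(-420154 + A(393)*0) = (487185 + 251738)/(-420154 + (393*(-12 + 393))*0) = 738923/(-420154 + (393*381)*0) = 738923/(-420154 + 149733*0) = 738923/(-420154 + 0) = 738923/(-420154) = 738923*(-1/420154) = -738923/420154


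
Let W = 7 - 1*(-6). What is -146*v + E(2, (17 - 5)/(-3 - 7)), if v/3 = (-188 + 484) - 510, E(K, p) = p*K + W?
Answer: 468713/5 ≈ 93743.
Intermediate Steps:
W = 13 (W = 7 + 6 = 13)
E(K, p) = 13 + K*p (E(K, p) = p*K + 13 = K*p + 13 = 13 + K*p)
v = -642 (v = 3*((-188 + 484) - 510) = 3*(296 - 510) = 3*(-214) = -642)
-146*v + E(2, (17 - 5)/(-3 - 7)) = -146*(-642) + (13 + 2*((17 - 5)/(-3 - 7))) = 93732 + (13 + 2*(12/(-10))) = 93732 + (13 + 2*(12*(-⅒))) = 93732 + (13 + 2*(-6/5)) = 93732 + (13 - 12/5) = 93732 + 53/5 = 468713/5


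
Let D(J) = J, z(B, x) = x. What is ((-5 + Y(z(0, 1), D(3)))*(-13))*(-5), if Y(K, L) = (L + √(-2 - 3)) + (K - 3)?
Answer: -260 + 65*I*√5 ≈ -260.0 + 145.34*I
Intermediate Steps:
Y(K, L) = -3 + K + L + I*√5 (Y(K, L) = (L + √(-5)) + (-3 + K) = (L + I*√5) + (-3 + K) = -3 + K + L + I*√5)
((-5 + Y(z(0, 1), D(3)))*(-13))*(-5) = ((-5 + (-3 + 1 + 3 + I*√5))*(-13))*(-5) = ((-5 + (1 + I*√5))*(-13))*(-5) = ((-4 + I*√5)*(-13))*(-5) = (52 - 13*I*√5)*(-5) = -260 + 65*I*√5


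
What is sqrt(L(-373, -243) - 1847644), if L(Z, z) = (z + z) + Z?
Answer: I*sqrt(1848503) ≈ 1359.6*I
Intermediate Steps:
L(Z, z) = Z + 2*z (L(Z, z) = 2*z + Z = Z + 2*z)
sqrt(L(-373, -243) - 1847644) = sqrt((-373 + 2*(-243)) - 1847644) = sqrt((-373 - 486) - 1847644) = sqrt(-859 - 1847644) = sqrt(-1848503) = I*sqrt(1848503)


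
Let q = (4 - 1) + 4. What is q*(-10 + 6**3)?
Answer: 1442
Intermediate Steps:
q = 7 (q = 3 + 4 = 7)
q*(-10 + 6**3) = 7*(-10 + 6**3) = 7*(-10 + 216) = 7*206 = 1442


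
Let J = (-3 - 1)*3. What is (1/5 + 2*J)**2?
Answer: 14161/25 ≈ 566.44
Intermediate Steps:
J = -12 (J = -4*3 = -12)
(1/5 + 2*J)**2 = (1/5 + 2*(-12))**2 = (1/5 - 24)**2 = (-119/5)**2 = 14161/25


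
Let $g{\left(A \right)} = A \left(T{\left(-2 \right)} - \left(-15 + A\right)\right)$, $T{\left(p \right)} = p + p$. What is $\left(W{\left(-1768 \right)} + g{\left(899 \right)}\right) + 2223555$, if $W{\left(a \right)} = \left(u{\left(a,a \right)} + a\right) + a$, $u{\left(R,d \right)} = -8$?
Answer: $1421699$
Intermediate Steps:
$T{\left(p \right)} = 2 p$
$g{\left(A \right)} = A \left(11 - A\right)$ ($g{\left(A \right)} = A \left(2 \left(-2\right) - \left(-15 + A\right)\right) = A \left(-4 - \left(-15 + A\right)\right) = A \left(11 - A\right)$)
$W{\left(a \right)} = -8 + 2 a$ ($W{\left(a \right)} = \left(-8 + a\right) + a = -8 + 2 a$)
$\left(W{\left(-1768 \right)} + g{\left(899 \right)}\right) + 2223555 = \left(\left(-8 + 2 \left(-1768\right)\right) + 899 \left(11 - 899\right)\right) + 2223555 = \left(\left(-8 - 3536\right) + 899 \left(11 - 899\right)\right) + 2223555 = \left(-3544 + 899 \left(-888\right)\right) + 2223555 = \left(-3544 - 798312\right) + 2223555 = -801856 + 2223555 = 1421699$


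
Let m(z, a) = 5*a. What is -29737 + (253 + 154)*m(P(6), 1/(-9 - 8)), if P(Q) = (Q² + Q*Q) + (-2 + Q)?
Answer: -507564/17 ≈ -29857.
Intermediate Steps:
P(Q) = -2 + Q + 2*Q² (P(Q) = (Q² + Q²) + (-2 + Q) = 2*Q² + (-2 + Q) = -2 + Q + 2*Q²)
-29737 + (253 + 154)*m(P(6), 1/(-9 - 8)) = -29737 + (253 + 154)*(5/(-9 - 8)) = -29737 + 407*(5/(-17)) = -29737 + 407*(5*(-1/17)) = -29737 + 407*(-5/17) = -29737 - 2035/17 = -507564/17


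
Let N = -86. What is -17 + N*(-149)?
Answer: 12797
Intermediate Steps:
-17 + N*(-149) = -17 - 86*(-149) = -17 + 12814 = 12797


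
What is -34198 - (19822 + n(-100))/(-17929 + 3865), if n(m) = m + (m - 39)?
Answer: -480941089/14064 ≈ -34197.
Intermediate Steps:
n(m) = -39 + 2*m (n(m) = m + (-39 + m) = -39 + 2*m)
-34198 - (19822 + n(-100))/(-17929 + 3865) = -34198 - (19822 + (-39 + 2*(-100)))/(-17929 + 3865) = -34198 - (19822 + (-39 - 200))/(-14064) = -34198 - (19822 - 239)*(-1)/14064 = -34198 - 19583*(-1)/14064 = -34198 - 1*(-19583/14064) = -34198 + 19583/14064 = -480941089/14064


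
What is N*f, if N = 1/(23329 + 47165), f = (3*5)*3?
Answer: 15/23498 ≈ 0.00063835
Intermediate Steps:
f = 45 (f = 15*3 = 45)
N = 1/70494 ≈ 1.4186e-5
N*f = (1/70494)*45 = 15/23498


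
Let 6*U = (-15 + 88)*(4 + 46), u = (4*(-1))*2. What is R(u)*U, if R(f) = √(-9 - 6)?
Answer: 1825*I*√15/3 ≈ 2356.1*I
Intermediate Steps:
u = -8 (u = -4*2 = -8)
U = 1825/3 (U = ((-15 + 88)*(4 + 46))/6 = (73*50)/6 = (⅙)*3650 = 1825/3 ≈ 608.33)
R(f) = I*√15 (R(f) = √(-15) = I*√15)
R(u)*U = (I*√15)*(1825/3) = 1825*I*√15/3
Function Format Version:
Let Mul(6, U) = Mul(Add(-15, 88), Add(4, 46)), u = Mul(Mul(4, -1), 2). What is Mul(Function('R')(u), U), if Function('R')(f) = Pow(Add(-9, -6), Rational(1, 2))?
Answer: Mul(Rational(1825, 3), I, Pow(15, Rational(1, 2))) ≈ Mul(2356.1, I)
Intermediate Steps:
u = -8 (u = Mul(-4, 2) = -8)
U = Rational(1825, 3) (U = Mul(Rational(1, 6), Mul(Add(-15, 88), Add(4, 46))) = Mul(Rational(1, 6), Mul(73, 50)) = Mul(Rational(1, 6), 3650) = Rational(1825, 3) ≈ 608.33)
Function('R')(f) = Mul(I, Pow(15, Rational(1, 2))) (Function('R')(f) = Pow(-15, Rational(1, 2)) = Mul(I, Pow(15, Rational(1, 2))))
Mul(Function('R')(u), U) = Mul(Mul(I, Pow(15, Rational(1, 2))), Rational(1825, 3)) = Mul(Rational(1825, 3), I, Pow(15, Rational(1, 2)))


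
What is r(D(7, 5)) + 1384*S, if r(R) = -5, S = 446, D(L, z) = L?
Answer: 617259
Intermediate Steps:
r(D(7, 5)) + 1384*S = -5 + 1384*446 = -5 + 617264 = 617259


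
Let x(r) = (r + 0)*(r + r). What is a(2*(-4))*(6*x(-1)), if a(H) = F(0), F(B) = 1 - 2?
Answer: -12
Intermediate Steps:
F(B) = -1
a(H) = -1
x(r) = 2*r**2 (x(r) = r*(2*r) = 2*r**2)
a(2*(-4))*(6*x(-1)) = -6*2*(-1)**2 = -6*2*1 = -6*2 = -1*12 = -12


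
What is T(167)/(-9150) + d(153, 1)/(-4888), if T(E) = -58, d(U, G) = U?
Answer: -558223/22362600 ≈ -0.024962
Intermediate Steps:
T(167)/(-9150) + d(153, 1)/(-4888) = -58/(-9150) + 153/(-4888) = -58*(-1/9150) + 153*(-1/4888) = 29/4575 - 153/4888 = -558223/22362600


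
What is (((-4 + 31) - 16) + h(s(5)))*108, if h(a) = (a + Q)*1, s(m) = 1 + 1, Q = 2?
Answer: 1620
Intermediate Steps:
s(m) = 2
h(a) = 2 + a (h(a) = (a + 2)*1 = (2 + a)*1 = 2 + a)
(((-4 + 31) - 16) + h(s(5)))*108 = (((-4 + 31) - 16) + (2 + 2))*108 = ((27 - 16) + 4)*108 = (11 + 4)*108 = 15*108 = 1620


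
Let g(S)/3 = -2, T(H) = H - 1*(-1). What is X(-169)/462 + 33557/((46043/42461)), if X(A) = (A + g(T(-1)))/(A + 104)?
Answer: 1222533350881/39504894 ≈ 30946.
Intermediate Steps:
T(H) = 1 + H (T(H) = H + 1 = 1 + H)
g(S) = -6 (g(S) = 3*(-2) = -6)
X(A) = (-6 + A)/(104 + A) (X(A) = (A - 6)/(A + 104) = (-6 + A)/(104 + A))
X(-169)/462 + 33557/((46043/42461)) = ((-6 - 169)/(104 - 169))/462 + 33557/((46043/42461)) = (-175/(-65))*(1/462) + 33557/((46043*(1/42461))) = -1/65*(-175)*(1/462) + 33557/(46043/42461) = (35/13)*(1/462) + 33557*(42461/46043) = 5/858 + 1424863777/46043 = 1222533350881/39504894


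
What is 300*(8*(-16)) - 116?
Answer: -38516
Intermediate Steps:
300*(8*(-16)) - 116 = 300*(-128) - 116 = -38400 - 116 = -38516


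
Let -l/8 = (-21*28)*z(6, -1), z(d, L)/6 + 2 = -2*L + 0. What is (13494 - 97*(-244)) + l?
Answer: 37162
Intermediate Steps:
z(d, L) = -12 - 12*L (z(d, L) = -12 + 6*(-2*L + 0) = -12 + 6*(-2*L) = -12 - 12*L)
l = 0 (l = -8*(-21*28)*(-12 - 12*(-1)) = -(-4704)*(-12 + 12) = -(-4704)*0 = -8*0 = 0)
(13494 - 97*(-244)) + l = (13494 - 97*(-244)) + 0 = (13494 + 23668) + 0 = 37162 + 0 = 37162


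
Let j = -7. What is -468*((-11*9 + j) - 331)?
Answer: 204516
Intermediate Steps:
-468*((-11*9 + j) - 331) = -468*((-11*9 - 7) - 331) = -468*((-99 - 7) - 331) = -468*(-106 - 331) = -468*(-437) = 204516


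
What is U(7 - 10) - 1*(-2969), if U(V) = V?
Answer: 2966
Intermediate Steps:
U(7 - 10) - 1*(-2969) = (7 - 10) - 1*(-2969) = -3 + 2969 = 2966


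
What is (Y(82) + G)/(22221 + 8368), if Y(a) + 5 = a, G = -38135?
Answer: -38058/30589 ≈ -1.2442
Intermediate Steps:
Y(a) = -5 + a
(Y(82) + G)/(22221 + 8368) = ((-5 + 82) - 38135)/(22221 + 8368) = (77 - 38135)/30589 = -38058*1/30589 = -38058/30589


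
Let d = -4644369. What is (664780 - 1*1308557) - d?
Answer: 4000592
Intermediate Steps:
(664780 - 1*1308557) - d = (664780 - 1*1308557) - 1*(-4644369) = (664780 - 1308557) + 4644369 = -643777 + 4644369 = 4000592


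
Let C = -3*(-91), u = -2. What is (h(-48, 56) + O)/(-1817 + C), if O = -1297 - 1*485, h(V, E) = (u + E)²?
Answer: -567/772 ≈ -0.73446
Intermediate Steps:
h(V, E) = (-2 + E)²
C = 273
O = -1782 (O = -1297 - 485 = -1782)
(h(-48, 56) + O)/(-1817 + C) = ((-2 + 56)² - 1782)/(-1817 + 273) = (54² - 1782)/(-1544) = (2916 - 1782)*(-1/1544) = 1134*(-1/1544) = -567/772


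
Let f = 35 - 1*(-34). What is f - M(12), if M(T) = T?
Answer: 57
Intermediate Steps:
f = 69 (f = 35 + 34 = 69)
f - M(12) = 69 - 1*12 = 69 - 12 = 57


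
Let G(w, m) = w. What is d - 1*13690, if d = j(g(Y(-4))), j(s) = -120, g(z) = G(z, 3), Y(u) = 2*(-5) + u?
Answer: -13810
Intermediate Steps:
Y(u) = -10 + u
g(z) = z
d = -120
d - 1*13690 = -120 - 1*13690 = -120 - 13690 = -13810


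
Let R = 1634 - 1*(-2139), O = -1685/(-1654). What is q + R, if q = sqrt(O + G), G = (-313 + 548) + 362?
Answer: 3773 + sqrt(1636009442)/1654 ≈ 3797.5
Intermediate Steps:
G = 597 (G = 235 + 362 = 597)
O = 1685/1654 (O = -1685*(-1/1654) = 1685/1654 ≈ 1.0187)
R = 3773 (R = 1634 + 2139 = 3773)
q = sqrt(1636009442)/1654 (q = sqrt(1685/1654 + 597) = sqrt(989123/1654) = sqrt(1636009442)/1654 ≈ 24.454)
q + R = sqrt(1636009442)/1654 + 3773 = 3773 + sqrt(1636009442)/1654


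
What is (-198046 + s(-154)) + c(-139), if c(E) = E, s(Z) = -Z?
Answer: -198031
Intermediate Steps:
(-198046 + s(-154)) + c(-139) = (-198046 - 1*(-154)) - 139 = (-198046 + 154) - 139 = -197892 - 139 = -198031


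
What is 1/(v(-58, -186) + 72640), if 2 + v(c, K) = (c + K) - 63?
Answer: 1/72331 ≈ 1.3825e-5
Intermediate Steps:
v(c, K) = -65 + K + c (v(c, K) = -2 + ((c + K) - 63) = -2 + ((K + c) - 63) = -2 + (-63 + K + c) = -65 + K + c)
1/(v(-58, -186) + 72640) = 1/((-65 - 186 - 58) + 72640) = 1/(-309 + 72640) = 1/72331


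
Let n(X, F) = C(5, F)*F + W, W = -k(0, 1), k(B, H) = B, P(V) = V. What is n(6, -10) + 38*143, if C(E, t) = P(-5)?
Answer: 5484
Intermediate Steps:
C(E, t) = -5
W = 0 (W = -1*0 = 0)
n(X, F) = -5*F (n(X, F) = -5*F + 0 = -5*F)
n(6, -10) + 38*143 = -5*(-10) + 38*143 = 50 + 5434 = 5484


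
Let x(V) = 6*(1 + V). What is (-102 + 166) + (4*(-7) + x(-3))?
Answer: 24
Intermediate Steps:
x(V) = 6 + 6*V
(-102 + 166) + (4*(-7) + x(-3)) = (-102 + 166) + (4*(-7) + (6 + 6*(-3))) = 64 + (-28 + (6 - 18)) = 64 + (-28 - 12) = 64 - 40 = 24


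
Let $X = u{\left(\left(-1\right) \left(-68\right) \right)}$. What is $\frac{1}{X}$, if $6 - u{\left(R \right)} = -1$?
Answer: $\frac{1}{7} \approx 0.14286$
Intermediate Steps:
$u{\left(R \right)} = 7$ ($u{\left(R \right)} = 6 - -1 = 6 + 1 = 7$)
$X = 7$
$\frac{1}{X} = \frac{1}{7}$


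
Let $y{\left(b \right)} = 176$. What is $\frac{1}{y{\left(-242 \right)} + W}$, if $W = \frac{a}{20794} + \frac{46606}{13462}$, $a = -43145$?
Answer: $\frac{139964414}{24827890451} \approx 0.0056374$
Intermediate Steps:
$W = \frac{194153587}{139964414}$ ($W = - \frac{43145}{20794} + \frac{46606}{13462} = \left(-43145\right) \frac{1}{20794} + 46606 \cdot \frac{1}{13462} = - \frac{43145}{20794} + \frac{23303}{6731} = \frac{194153587}{139964414} \approx 1.3872$)
$\frac{1}{y{\left(-242 \right)} + W} = \frac{1}{176 + \frac{194153587}{139964414}} = \frac{1}{\frac{24827890451}{139964414}} = \frac{139964414}{24827890451}$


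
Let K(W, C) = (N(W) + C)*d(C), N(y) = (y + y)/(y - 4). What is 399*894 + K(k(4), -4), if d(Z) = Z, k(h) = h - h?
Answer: 356722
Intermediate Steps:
k(h) = 0
N(y) = 2*y/(-4 + y) (N(y) = (2*y)/(-4 + y) = 2*y/(-4 + y))
K(W, C) = C*(C + 2*W/(-4 + W)) (K(W, C) = (2*W/(-4 + W) + C)*C = (C + 2*W/(-4 + W))*C = C*(C + 2*W/(-4 + W)))
399*894 + K(k(4), -4) = 399*894 - 4*(2*0 - 4*(-4 + 0))/(-4 + 0) = 356706 - 4*(0 - 4*(-4))/(-4) = 356706 - 4*(-1/4)*(0 + 16) = 356706 - 4*(-1/4)*16 = 356706 + 16 = 356722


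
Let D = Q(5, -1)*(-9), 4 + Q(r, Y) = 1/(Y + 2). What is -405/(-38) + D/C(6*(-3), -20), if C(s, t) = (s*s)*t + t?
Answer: 1315737/123500 ≈ 10.654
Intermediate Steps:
Q(r, Y) = -4 + 1/(2 + Y) (Q(r, Y) = -4 + 1/(Y + 2) = -4 + 1/(2 + Y))
C(s, t) = t + t*s² (C(s, t) = s²*t + t = t*s² + t = t + t*s²)
D = 27 (D = ((-7 - 4*(-1))/(2 - 1))*(-9) = ((-7 + 4)/1)*(-9) = (1*(-3))*(-9) = -3*(-9) = 27)
-405/(-38) + D/C(6*(-3), -20) = -405/(-38) + 27/((-20*(1 + (6*(-3))²))) = -405*(-1/38) + 27/((-20*(1 + (-18)²))) = 405/38 + 27/((-20*(1 + 324))) = 405/38 + 27/((-20*325)) = 405/38 + 27/(-6500) = 405/38 + 27*(-1/6500) = 405/38 - 27/6500 = 1315737/123500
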